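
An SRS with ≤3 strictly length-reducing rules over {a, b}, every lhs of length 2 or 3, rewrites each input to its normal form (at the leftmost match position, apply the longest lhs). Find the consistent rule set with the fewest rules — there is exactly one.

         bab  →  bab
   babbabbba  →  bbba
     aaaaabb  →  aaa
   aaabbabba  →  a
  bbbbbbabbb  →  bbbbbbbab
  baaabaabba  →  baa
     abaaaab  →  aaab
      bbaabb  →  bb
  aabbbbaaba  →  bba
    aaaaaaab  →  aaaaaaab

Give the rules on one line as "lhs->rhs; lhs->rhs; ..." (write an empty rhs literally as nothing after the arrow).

aba->; abb->ba

  | bab
  | babbabbba => bbaabbba => bbababa => bbba
  | aaaaabb => aaaaba => aaa
  | aaabbabba => aabaabba => aabba => abaa => a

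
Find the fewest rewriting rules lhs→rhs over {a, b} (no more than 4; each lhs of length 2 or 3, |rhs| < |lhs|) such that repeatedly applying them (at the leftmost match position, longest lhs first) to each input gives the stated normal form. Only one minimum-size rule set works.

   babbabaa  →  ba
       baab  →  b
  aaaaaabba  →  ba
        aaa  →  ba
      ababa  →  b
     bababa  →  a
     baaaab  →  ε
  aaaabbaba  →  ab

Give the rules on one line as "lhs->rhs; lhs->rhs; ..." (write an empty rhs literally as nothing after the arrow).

  | babbabaa => ababaa => abbaa => aaa => ba
  | baab => bbb => b
  | aaaaaabba => baaaabba => bbaabba => aabba => bbba => ba
  | aaa => ba

aa->b; aba->ab; bab->a; bb->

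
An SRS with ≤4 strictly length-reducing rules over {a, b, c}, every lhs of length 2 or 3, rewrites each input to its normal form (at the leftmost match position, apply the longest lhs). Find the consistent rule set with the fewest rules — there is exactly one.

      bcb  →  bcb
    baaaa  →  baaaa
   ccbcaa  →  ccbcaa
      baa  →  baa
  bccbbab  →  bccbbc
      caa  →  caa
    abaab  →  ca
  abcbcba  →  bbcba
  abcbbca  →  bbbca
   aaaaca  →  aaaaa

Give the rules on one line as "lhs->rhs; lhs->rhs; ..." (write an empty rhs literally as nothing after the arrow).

  | bcb
  | baaaa
  | ccbcaa
  | baa

ab->c; abc->b; ac->a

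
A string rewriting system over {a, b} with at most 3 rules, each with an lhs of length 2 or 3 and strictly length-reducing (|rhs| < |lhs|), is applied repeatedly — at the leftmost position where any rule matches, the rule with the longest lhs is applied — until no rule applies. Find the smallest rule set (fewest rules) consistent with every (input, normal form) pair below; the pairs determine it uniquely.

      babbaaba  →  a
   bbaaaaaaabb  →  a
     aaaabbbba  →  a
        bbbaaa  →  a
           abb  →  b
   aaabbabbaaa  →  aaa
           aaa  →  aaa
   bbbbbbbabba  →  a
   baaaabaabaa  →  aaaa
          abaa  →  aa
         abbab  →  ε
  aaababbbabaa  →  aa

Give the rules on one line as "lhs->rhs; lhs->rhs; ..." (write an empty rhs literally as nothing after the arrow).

ab->; ba->a; baa->

  | babbaaba => abbaaba => baaba => ba => a
  | bbaaaaaaabb => baaaaabb => aaabb => aab => a
  | aaaabbbba => aaabbba => aabba => aba => a
  | bbbaaa => bba => ba => a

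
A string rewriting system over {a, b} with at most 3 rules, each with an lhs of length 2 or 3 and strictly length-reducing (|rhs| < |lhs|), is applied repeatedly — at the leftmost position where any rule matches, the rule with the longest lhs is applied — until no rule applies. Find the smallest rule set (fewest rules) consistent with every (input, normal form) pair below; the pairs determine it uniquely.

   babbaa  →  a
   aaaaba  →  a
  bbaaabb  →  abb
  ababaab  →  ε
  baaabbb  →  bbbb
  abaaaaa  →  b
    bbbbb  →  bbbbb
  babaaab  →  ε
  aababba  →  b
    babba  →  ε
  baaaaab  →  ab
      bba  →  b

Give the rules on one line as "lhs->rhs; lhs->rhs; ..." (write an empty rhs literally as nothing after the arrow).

  | babbaa => baa => a
  | aaaaba => baaba => aba => a
  | bbaaabb => baabb => abb
  | ababaab => aaab => bab => ε

aa->b; ba->; bab->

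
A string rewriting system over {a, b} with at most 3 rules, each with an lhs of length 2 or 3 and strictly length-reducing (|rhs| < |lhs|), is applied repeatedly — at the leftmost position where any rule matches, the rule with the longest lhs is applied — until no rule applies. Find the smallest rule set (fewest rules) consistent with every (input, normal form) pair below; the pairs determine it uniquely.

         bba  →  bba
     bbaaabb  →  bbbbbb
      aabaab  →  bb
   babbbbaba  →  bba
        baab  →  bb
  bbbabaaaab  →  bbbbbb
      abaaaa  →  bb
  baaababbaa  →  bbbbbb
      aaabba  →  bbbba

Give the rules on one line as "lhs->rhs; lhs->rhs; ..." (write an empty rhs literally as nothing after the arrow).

  | bba
  | bbaaabb => bbbbbb
  | aabaab => baab => bb
  | babbbbaba => babbbaba => babbaba => bababa => baaba => bba

aa->; aaa->bb; ab->a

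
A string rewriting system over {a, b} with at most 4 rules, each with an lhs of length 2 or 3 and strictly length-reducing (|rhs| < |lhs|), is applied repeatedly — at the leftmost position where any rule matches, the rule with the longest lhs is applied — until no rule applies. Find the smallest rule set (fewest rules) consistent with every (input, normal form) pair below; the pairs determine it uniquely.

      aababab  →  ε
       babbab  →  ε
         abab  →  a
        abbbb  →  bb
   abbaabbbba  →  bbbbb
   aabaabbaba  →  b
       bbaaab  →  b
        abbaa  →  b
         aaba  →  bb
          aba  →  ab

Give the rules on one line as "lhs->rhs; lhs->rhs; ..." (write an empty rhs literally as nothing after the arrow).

aa->b; abb->; ba->b; bab->

  | aababab => bbabab => bab => ε
  | babbab => bab => ε
  | abab => a
  | abbbb => bb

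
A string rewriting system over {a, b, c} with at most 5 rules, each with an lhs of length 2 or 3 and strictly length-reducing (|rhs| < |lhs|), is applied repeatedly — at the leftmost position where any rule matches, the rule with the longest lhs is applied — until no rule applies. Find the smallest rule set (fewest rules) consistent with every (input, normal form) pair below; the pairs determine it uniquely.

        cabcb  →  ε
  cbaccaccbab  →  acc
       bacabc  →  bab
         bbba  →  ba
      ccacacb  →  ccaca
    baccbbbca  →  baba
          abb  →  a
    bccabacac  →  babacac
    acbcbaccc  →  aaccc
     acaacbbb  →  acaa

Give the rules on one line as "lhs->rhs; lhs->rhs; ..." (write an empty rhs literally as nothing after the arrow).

  | cabcb => bccb => bcb => bb => ε
  | cbaccaccbab => accaccbab => accacab => accabc => acbcc => acc
  | bacabc => babcc => babc => bab
  | bbba => ba

bb->; bc->b; cab->bc; cb->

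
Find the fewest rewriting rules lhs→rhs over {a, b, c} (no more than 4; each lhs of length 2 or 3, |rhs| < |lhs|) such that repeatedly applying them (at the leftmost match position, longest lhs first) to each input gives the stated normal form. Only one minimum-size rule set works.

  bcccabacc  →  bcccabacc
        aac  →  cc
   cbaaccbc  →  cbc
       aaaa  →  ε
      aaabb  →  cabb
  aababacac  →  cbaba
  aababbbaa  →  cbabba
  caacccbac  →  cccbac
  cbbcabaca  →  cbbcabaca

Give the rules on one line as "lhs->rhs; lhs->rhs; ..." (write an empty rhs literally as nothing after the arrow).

  | bcccabacc
  | aac => cc
  | cbaaccbc => caccbc => cbc
  | aaaa => caa => ε

aa->c; baa->a; caa->; cac->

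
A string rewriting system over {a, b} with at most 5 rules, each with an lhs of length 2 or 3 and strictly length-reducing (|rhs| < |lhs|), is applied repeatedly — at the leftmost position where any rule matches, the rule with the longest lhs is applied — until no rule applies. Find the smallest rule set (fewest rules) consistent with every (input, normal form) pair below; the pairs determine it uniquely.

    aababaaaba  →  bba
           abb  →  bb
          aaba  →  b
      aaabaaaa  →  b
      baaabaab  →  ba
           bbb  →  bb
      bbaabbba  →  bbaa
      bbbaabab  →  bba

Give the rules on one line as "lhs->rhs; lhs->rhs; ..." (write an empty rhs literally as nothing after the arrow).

  | aababaaaba => aabbaaaba => abbaaaba => bbaaaba => bbaaab => bbaab => bbab => bba
  | abb => bb
  | aaba => aab => ab => b
  | aaabaaaa => aaabaaa => aaabaa => aaaba => aaab => aab => ab => b

ab->b; aba->ab; bab->ba; bbb->bb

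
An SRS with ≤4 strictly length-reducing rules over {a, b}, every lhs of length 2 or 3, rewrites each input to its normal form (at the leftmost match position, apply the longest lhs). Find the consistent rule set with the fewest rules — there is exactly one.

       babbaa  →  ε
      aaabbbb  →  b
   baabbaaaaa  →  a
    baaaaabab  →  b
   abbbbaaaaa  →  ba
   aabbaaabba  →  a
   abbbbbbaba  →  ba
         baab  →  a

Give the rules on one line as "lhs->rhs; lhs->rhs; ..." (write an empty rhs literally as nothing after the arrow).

  | babbaa => bbaa => aa => ε
  | aaabbbb => abbbb => bbb => b
  | baabbaaaaa => bbabaaaaa => abaaaaa => aaaaa => aaa => a
  | baaaaabab => baaabab => babab => bab => b

aa->; aab->ba; ab->; bb->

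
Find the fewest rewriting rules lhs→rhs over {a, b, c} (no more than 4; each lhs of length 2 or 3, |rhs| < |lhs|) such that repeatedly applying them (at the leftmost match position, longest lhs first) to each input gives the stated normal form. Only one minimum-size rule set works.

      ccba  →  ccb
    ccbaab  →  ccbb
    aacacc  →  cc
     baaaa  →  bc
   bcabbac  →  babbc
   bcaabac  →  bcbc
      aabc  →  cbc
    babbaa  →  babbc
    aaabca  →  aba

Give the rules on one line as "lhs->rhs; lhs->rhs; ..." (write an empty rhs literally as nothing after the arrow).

aa->c; ac->c; ca->a; cba->cb

  | ccba => ccb
  | ccbaab => ccbab => ccbb
  | aacacc => ccacc => cacc => acc => cc
  | baaaa => bcaa => baa => bc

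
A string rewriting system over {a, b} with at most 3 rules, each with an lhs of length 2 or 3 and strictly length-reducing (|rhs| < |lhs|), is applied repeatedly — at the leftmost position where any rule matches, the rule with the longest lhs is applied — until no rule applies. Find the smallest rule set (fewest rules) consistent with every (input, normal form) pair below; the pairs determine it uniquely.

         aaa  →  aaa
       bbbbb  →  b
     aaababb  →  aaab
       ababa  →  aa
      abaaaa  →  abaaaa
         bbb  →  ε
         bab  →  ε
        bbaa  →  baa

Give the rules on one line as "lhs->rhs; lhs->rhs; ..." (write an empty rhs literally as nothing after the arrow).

bab->; bb->b; bbb->

  | aaa
  | bbbbb => bb => b
  | aaababb => aaab
  | ababa => aa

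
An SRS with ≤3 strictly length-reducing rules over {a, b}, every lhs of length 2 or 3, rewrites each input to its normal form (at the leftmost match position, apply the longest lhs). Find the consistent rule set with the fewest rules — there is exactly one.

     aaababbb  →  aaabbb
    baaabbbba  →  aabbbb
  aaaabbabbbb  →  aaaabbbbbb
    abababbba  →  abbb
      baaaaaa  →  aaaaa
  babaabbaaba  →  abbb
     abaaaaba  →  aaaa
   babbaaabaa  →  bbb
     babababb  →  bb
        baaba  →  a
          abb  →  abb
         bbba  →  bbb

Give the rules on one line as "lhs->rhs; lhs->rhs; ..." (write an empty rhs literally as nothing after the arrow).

  | aaababbb => aaabbb
  | baaabbbba => aabbbba => aabbbb
  | aaaabbabbbb => aaaabbbbbb
  | abababbba => ababbba => abbba => abbb

ba->; bba->bb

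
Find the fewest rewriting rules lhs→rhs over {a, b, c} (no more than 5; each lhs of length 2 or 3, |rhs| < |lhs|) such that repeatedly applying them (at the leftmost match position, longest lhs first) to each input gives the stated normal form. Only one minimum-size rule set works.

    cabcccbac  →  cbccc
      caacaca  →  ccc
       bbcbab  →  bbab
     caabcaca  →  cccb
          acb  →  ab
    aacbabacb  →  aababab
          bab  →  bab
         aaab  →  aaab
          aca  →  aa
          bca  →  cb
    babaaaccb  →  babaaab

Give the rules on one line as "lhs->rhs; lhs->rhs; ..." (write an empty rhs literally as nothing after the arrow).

  | cabcccbac => cbcccbac => cbccac => cbccc
  | caacaca => cacaca => ccaca => ccca => ccc
  | bbcbab => bbab
  | caabcaca => cabcaca => cbcaca => ccbca => cccb

ac->a; bca->cb; ca->c; cba->a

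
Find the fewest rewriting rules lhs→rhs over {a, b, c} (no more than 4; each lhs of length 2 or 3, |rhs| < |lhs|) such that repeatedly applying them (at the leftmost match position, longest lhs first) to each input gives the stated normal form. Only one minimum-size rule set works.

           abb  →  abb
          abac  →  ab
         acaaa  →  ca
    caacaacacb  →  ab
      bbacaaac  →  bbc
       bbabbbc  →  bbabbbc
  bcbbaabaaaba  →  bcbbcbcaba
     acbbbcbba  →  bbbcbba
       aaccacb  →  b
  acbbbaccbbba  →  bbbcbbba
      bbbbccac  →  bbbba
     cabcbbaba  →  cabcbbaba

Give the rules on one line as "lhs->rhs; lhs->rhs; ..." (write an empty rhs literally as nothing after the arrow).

aa->c; ac->; cc->a

  | abb
  | abac => ab
  | acaaa => aaa => ca
  | caacaacacb => cccaacacb => acaacacb => aacacb => ccacb => aacb => ccb => ab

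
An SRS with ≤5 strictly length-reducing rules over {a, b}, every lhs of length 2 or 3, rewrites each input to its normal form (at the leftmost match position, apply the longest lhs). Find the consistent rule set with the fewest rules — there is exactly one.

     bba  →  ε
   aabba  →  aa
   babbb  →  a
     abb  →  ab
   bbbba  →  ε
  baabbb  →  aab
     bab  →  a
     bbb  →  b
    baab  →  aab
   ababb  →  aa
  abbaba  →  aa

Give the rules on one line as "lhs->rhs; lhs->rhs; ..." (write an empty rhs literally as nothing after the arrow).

  | bba => ε
  | aabba => aa
  | babbb => babb => bab => ba => a
  | abb => ab

ba->a; bab->ba; bb->b; bba->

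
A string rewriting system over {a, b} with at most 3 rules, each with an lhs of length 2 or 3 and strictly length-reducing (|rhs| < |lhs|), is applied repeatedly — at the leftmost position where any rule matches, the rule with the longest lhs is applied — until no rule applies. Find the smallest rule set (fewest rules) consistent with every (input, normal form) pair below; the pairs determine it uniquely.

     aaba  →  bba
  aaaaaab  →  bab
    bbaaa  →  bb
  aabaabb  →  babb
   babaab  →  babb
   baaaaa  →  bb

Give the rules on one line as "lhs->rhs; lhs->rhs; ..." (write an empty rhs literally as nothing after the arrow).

aa->b; aba->ab; bbb->ba

  | aaba => bba
  | aaaaaab => baaaab => bbaab => bbbb => bab
  | bbaaa => bbba => baa => bb
  | aabaabb => bbaabb => bbbbb => babb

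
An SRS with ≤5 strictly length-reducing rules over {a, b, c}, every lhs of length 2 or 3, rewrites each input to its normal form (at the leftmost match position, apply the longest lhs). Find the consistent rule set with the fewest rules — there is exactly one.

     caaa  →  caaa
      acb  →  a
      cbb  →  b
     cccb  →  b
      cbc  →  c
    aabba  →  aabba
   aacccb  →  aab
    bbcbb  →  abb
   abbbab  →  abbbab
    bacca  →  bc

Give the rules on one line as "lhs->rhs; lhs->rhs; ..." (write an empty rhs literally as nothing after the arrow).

aba->c; bbc->a; cb->; cc->b

  | caaa
  | acb => a
  | cbb => b
  | cccb => bcb => b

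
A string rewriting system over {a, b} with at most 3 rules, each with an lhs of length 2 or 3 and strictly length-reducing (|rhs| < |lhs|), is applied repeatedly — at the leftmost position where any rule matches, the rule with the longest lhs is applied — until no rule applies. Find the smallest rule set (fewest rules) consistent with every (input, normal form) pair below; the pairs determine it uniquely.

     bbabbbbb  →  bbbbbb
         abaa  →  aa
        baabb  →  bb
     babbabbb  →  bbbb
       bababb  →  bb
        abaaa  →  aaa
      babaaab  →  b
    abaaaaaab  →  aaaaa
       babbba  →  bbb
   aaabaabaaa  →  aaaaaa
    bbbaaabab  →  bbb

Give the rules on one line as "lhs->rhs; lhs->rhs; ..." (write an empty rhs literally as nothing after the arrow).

  | bbabbbbb => bbbbbb
  | abaa => aa
  | baabb => babb => bb
  | babbabbb => bbabbb => bbbb

ab->; ba->b; bab->b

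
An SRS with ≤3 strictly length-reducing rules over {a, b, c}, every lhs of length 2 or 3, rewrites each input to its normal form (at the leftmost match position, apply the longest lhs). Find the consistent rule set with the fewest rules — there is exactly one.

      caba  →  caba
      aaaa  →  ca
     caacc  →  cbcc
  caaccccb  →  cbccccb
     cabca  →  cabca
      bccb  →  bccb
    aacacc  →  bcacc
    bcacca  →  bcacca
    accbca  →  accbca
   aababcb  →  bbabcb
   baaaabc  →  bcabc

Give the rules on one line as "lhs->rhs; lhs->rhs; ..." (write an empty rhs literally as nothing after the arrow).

  | caba
  | aaaa => ca
  | caacc => cbcc
  | caaccccb => cbccccb

aa->b; aaa->c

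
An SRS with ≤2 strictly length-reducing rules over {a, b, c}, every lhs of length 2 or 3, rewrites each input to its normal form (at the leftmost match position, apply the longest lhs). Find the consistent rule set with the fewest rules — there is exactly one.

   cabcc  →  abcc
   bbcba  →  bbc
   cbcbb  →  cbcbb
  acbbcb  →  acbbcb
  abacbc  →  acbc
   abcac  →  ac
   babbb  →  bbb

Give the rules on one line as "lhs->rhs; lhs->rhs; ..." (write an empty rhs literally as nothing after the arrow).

ba->; ca->a

  | cabcc => abcc
  | bbcba => bbc
  | cbcbb
  | acbbcb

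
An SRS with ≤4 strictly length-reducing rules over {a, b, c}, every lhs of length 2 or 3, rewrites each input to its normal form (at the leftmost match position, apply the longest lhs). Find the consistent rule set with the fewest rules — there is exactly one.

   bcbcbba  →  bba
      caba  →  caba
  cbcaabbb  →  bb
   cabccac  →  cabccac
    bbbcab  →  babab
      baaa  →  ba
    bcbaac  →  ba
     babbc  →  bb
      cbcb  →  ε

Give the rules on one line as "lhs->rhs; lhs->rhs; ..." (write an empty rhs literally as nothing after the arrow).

  | bcbcbba => bcbba => bba
  | caba
  | cbcaabbb => caabbb => cbbb => bb
  | cabccac

aa->; aac->a; bbc->ab; cb->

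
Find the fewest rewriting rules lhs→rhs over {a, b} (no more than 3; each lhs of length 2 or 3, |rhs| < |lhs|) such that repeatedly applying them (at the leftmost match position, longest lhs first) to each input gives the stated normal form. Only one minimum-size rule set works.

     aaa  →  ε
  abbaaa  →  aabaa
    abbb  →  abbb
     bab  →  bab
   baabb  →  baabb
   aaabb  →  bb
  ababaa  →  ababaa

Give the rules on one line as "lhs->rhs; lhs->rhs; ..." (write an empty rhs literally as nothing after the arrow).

aaa->; bba->ab

  | aaa => ε
  | abbaaa => aabaa
  | abbb
  | bab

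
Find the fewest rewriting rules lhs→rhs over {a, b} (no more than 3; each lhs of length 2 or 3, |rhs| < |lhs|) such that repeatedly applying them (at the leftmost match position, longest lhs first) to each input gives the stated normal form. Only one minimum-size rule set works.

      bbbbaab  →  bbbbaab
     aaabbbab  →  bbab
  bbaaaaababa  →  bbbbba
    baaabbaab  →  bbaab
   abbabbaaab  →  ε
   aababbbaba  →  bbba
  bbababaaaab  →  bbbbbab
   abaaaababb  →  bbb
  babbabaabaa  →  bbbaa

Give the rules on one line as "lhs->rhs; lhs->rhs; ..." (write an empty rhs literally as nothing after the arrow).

aaa->ab; aba->ba; abb->

  | bbbbaab
  | aaabbbab => abbbbab => bbab
  | bbaaaaababa => bbabaababa => bbbaababa => bbbababa => bbbbaba => bbbbba
  | baaabbaab => babbbaab => bbaab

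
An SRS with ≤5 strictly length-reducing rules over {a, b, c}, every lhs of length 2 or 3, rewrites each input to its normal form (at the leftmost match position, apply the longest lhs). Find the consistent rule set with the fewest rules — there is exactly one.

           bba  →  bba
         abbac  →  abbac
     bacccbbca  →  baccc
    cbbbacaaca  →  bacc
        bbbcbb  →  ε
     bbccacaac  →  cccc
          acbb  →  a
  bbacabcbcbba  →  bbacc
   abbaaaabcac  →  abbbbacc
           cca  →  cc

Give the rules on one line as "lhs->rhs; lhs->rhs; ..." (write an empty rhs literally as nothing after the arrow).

  | bba
  | abbac
  | bacccbbca => baccca => baccc
  | cbbbacaaca => bacaaca => bacaca => bacca => bacc

aaa->bb; bc->c; ca->c; cbb->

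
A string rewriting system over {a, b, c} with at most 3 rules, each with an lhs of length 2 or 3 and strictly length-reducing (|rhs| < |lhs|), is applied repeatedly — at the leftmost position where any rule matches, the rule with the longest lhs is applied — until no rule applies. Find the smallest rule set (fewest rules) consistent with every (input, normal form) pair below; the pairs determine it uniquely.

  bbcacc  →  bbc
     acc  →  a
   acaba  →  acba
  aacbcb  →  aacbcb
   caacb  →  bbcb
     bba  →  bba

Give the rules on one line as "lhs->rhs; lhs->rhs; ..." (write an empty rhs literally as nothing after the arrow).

  | bbcacc => bbccc => bbc
  | acc => a
  | acaba => acba
  | aacbcb

ca->c; caa->bb; cc->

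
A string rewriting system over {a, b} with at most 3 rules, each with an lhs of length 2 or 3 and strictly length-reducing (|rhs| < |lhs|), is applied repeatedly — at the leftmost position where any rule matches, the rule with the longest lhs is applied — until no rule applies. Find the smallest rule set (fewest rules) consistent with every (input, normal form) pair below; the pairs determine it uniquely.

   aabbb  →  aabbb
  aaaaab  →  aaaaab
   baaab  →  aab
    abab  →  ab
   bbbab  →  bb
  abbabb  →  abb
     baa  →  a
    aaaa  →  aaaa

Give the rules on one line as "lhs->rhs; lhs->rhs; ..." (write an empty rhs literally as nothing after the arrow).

  | aabbb
  | aaaaab
  | baaab => aab
  | abab => ab

ba->; bba->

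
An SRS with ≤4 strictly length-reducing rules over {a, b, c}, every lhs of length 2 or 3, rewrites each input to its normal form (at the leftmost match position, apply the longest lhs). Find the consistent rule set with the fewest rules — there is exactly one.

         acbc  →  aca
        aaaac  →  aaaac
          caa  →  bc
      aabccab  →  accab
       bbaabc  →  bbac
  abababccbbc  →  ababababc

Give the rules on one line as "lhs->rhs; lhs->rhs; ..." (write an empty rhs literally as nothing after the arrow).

aab->a; caa->bc; cbc->ca; ccb->a

  | acbc => aca
  | aaaac
  | caa => bc
  | aabccab => accab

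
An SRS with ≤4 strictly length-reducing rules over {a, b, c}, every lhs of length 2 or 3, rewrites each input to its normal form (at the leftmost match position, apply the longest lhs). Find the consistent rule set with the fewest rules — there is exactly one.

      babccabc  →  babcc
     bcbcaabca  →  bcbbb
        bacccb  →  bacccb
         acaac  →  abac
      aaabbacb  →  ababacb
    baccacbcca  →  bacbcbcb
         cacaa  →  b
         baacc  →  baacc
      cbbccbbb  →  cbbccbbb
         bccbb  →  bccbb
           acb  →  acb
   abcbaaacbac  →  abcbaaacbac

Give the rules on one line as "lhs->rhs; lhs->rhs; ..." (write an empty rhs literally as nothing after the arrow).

  | babccabc => babcc
  | bcbcaabca => bcbbabca => bcbbca => bcbbb
  | bacccb
  | acaac => abac

aab->ba; bba->b; ca->b; cab->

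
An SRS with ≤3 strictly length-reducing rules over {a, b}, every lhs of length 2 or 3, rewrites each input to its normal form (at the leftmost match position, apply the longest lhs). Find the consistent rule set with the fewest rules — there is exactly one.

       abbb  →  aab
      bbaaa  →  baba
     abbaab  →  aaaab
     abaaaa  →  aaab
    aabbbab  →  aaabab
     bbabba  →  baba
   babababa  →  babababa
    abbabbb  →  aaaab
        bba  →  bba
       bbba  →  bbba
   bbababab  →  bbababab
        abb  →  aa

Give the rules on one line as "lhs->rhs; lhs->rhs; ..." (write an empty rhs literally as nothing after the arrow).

abb->aa; baa->ab

  | abbb => aab
  | bbaaa => baba
  | abbaab => aaaab
  | abaaaa => aabaa => aaab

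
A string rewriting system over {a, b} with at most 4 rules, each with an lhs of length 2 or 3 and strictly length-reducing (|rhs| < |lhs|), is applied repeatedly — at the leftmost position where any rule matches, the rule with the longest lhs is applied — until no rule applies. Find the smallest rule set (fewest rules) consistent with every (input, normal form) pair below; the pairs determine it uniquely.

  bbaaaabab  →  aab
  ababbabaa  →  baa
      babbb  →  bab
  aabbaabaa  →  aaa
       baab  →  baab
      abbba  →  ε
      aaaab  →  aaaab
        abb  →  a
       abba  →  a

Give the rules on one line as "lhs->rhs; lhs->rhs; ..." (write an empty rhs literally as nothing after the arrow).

  | bbaaaabab => aaabab => aab
  | ababbabaa => bbabaa => baa
  | babbb => bab
  | aabbaabaa => aaabaa => aaa

aba->; bb->; bba->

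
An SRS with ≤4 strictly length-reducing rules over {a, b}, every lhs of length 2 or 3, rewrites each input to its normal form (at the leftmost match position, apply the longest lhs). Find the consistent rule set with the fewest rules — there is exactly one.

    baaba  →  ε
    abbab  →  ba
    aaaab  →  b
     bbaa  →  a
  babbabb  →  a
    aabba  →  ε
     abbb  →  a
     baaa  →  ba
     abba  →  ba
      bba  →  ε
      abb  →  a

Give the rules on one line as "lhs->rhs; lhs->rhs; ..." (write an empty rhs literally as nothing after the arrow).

aa->; ab->a; aba->ba; bb->a

  | baaba => bba => aa => ε
  | abbab => abab => bab => ba
  | aaaab => aab => b
  | bbaa => aaa => a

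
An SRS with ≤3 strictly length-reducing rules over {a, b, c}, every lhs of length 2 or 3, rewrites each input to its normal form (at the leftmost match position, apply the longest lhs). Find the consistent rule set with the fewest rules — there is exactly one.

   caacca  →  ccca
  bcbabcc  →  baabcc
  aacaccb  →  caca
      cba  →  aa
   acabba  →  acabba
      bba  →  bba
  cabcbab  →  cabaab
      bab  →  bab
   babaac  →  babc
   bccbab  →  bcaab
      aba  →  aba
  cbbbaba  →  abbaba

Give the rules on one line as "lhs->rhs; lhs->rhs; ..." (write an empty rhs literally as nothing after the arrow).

  | caacca => ccca
  | bcbabcc => baabcc
  | aacaccb => caccb => caca
  | cba => aa

aac->c; cb->a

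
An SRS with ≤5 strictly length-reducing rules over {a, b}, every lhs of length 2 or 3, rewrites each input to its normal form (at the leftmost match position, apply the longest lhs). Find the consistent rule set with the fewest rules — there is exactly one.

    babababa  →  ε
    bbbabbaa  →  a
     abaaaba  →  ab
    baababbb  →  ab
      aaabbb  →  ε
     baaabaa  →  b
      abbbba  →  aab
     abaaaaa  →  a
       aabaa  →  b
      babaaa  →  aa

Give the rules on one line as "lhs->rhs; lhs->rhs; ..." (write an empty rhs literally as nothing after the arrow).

  | babababa => bababa => baba => ba => ε
  | bbbabbaa => babbaa => bbaa => aba => a
  | abaaaba => aaaba => bba => ab
  | baababbb => ababbb => abbb => ab

aaa->b; ba->; bb->; bba->ab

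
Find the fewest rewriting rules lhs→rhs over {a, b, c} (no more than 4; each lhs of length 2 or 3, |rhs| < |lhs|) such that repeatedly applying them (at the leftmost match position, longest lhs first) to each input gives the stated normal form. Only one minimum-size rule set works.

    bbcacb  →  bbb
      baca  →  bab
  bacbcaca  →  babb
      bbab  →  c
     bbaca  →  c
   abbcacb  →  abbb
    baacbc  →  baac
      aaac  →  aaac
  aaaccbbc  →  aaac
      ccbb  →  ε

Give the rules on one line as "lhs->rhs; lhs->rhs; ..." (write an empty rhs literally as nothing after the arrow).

bba->cc; ca->b; cb->

  | bbcacb => bbbcb => bbb
  | baca => bab
  | bacbcaca => bacaca => babca => babb
  | bbab => ccb => c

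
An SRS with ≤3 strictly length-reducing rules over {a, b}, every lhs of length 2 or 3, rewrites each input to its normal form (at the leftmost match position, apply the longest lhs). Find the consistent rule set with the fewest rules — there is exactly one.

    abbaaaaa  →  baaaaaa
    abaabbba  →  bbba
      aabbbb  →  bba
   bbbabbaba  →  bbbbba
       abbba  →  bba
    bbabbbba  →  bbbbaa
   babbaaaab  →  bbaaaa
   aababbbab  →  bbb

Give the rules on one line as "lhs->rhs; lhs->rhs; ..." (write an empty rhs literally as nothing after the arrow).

ab->; aba->ba; abb->ba

  | abbaaaaa => baaaaaa
  | abaabbba => baabbba => bababa => bbaba => bbba
  | aabbbb => ababb => babb => bba
  | bbbabbaba => bbbbaaba => bbbbaba => bbbbba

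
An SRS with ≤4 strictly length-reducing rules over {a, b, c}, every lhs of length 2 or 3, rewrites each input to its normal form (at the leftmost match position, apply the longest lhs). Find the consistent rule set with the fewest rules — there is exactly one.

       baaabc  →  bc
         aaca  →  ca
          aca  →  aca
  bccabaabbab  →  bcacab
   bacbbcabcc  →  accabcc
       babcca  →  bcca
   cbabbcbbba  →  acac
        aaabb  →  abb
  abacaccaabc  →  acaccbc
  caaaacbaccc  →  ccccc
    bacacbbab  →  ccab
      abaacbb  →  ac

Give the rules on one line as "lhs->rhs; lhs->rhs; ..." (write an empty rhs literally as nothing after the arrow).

  | baaabc => aabc => bc
  | aaca => ca
  | aca
  | bccabaabbab => bccaabbab => bccbbab => bcacab

aa->; ba->; cbb->ac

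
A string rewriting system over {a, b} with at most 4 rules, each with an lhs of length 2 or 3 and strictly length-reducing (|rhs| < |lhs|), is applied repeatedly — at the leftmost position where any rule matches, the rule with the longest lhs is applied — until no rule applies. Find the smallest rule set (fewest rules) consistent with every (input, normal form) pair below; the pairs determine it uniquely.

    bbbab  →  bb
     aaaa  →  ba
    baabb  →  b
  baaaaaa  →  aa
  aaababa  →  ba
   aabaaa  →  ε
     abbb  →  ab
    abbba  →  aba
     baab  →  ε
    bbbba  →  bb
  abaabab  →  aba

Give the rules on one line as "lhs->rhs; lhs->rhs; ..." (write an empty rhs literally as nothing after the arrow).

  | bbbab => bb
  | aaaa => ba
  | baabb => bbab => b
  | baaaaaa => bbaaa => aa

aaa->b; aab->ba; abb->ab; bba->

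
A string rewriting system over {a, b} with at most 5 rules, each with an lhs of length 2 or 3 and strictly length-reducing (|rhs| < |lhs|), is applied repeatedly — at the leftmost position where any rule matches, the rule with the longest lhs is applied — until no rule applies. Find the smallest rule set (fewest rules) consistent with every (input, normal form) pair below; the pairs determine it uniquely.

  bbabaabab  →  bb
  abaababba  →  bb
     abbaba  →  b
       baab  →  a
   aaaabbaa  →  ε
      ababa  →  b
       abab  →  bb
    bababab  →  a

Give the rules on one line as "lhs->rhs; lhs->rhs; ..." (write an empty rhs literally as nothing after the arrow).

  | bbabaabab => babaabab => abaabab => aaabab => babab => abab => aab => bb
  | abaababba => aaababba => bababba => ababba => aabba => bbba => bb
  | abbaba => ababa => aaba => bba => b
  | baab => ab => a

aa->b; ab->a; ba->; bab->ab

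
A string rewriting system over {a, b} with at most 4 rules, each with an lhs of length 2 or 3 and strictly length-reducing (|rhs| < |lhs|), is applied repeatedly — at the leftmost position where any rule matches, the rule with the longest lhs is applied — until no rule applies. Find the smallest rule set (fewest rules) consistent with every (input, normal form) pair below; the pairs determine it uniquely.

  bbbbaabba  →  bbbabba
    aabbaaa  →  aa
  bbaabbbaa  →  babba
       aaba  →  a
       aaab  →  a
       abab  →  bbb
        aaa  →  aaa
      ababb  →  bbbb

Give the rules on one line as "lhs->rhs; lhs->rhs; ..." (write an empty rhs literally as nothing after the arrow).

  | bbbbaabba => bbbabba
  | aabbaaa => baaa => aa
  | bbaabbbaa => babbbaa => babba
  | aaba => a

aab->; aba->bb; baa->a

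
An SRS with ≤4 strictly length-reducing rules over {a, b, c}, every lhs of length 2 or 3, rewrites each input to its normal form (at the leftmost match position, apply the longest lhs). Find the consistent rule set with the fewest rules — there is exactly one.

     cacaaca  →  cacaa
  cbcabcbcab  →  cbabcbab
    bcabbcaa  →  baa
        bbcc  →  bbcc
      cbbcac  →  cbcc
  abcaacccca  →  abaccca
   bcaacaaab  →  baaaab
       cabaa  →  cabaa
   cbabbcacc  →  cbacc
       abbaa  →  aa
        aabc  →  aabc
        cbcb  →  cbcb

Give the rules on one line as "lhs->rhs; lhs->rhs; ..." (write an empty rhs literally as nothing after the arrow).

  | cacaaca => cacaa
  | cbcabcbcab => cbabcbcab => cbabcbab
  | bcabbcaa => babbcaa => bcaa => baa
  | bbcc

aac->a; abb->; bba->bc; bca->ba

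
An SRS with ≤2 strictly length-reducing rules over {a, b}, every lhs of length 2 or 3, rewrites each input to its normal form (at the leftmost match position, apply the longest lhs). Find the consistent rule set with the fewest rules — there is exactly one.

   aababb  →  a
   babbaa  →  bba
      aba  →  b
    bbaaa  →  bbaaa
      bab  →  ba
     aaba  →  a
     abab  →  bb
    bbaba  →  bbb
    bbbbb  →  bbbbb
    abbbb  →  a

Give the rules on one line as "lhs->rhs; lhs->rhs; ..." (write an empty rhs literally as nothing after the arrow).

ab->a; aba->b

  | aababb => abbb => abb => ab => a
  | babbaa => babaa => bba
  | aba => b
  | bbaaa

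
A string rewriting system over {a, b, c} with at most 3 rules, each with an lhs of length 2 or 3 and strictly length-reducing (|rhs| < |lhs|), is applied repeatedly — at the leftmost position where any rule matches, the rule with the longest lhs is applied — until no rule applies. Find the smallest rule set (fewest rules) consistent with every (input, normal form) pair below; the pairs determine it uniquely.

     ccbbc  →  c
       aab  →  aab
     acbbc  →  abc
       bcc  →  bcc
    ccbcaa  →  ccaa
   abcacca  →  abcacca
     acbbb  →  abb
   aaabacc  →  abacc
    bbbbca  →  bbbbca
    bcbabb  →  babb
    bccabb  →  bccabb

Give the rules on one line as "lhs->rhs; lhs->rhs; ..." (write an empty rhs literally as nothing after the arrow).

aaa->a; cb->

  | ccbbc => cbc => c
  | aab
  | acbbc => abc
  | bcc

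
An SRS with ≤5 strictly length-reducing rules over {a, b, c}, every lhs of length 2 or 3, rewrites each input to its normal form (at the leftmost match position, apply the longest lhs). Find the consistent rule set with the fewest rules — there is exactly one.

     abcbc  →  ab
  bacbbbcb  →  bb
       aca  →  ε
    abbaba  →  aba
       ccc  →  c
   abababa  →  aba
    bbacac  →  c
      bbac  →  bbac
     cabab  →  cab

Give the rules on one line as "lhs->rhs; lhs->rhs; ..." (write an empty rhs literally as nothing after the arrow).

  | abcbc => acbc => acc => ab
  | bacbbbcb => bacbbcb => bacbcb => baccb => babb => ccb => bb
  | aca => ε
  | abbaba => abcca => acca => aba

aca->; bab->cc; bc->c; cc->b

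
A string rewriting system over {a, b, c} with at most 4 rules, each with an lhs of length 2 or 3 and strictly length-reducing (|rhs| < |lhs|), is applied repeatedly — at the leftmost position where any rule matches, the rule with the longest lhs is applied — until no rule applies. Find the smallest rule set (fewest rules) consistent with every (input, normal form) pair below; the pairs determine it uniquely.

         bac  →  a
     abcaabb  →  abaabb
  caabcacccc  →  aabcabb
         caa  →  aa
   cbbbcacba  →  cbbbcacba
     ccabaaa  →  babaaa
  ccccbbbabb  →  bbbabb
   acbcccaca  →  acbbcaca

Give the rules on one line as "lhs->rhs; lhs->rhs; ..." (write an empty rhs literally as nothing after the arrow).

  | bac => a
  | abcaabb => abaabb
  | caabcacccc => aabcacccc => aabcabcc => aabcabb
  | caa => aa

bac->a; caa->aa; cc->b; ccb->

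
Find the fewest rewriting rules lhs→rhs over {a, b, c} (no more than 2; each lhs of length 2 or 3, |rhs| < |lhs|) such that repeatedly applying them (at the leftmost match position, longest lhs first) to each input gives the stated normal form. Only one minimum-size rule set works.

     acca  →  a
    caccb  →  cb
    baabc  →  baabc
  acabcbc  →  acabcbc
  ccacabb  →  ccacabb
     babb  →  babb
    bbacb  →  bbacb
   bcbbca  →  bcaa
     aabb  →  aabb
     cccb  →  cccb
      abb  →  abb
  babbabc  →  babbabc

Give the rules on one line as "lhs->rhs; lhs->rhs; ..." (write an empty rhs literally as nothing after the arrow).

  | acca => a
  | caccb => cb
  | baabc
  | acabcbc

acc->; bbc->a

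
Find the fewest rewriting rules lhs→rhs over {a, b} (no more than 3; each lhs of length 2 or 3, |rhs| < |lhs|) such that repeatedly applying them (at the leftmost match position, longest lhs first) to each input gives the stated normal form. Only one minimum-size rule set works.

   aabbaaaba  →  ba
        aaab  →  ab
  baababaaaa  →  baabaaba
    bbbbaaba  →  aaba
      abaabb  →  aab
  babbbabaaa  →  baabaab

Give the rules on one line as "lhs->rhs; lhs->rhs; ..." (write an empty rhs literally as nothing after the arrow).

  | aabbaaaba => aaaaba => bbaba => ba
  | aaab => bbb => ab
  | baababaaaa => baababbba => baabaaba
  | bbbbaaba => abbaaba => aaba

aaa->bb; bb->a; bba->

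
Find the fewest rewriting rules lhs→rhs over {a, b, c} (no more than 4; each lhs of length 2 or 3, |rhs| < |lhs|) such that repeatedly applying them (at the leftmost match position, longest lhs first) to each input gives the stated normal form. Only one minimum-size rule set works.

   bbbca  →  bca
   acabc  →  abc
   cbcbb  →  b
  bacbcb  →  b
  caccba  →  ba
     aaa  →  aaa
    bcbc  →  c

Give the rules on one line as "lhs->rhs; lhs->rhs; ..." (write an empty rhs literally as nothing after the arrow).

  | bbbca => bca
  | acabc => abc
  | cbcbb => bcbb => bbb => b
  | bacbcb => bbcb => cb => b

ac->; bb->; cb->b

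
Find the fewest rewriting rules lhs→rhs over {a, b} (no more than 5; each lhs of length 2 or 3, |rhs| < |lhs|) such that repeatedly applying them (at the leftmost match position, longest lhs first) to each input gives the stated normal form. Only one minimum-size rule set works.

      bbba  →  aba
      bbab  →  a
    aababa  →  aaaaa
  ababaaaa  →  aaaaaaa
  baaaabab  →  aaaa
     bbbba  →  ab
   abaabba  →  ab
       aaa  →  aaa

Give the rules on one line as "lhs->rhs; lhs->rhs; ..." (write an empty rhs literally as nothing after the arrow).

  | bbba => aba
  | bbab => bb => a
  | aababa => aaaaa
  | ababaaaa => aaaaaaa

baa->; bab->aa; bb->a; bba->b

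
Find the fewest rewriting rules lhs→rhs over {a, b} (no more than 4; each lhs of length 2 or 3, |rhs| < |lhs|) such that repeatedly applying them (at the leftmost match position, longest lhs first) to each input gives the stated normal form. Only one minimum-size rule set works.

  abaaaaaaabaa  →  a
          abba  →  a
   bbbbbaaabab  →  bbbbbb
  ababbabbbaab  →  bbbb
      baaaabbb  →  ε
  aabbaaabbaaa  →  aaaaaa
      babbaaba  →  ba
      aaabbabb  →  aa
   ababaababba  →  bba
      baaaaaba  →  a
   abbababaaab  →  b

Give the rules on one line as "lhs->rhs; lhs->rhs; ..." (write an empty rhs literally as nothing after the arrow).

  | abaaaaaaabaa => baaaaaabaa => aaaabaa => aaaba => aab => a
  | abba => a
  | bbbbbaaabab => bbbbabab => bbbbbb
  | ababbabbbaab => bbbabbbaab => bbbbaab => bbbb

ab->; aba->b; abb->; baa->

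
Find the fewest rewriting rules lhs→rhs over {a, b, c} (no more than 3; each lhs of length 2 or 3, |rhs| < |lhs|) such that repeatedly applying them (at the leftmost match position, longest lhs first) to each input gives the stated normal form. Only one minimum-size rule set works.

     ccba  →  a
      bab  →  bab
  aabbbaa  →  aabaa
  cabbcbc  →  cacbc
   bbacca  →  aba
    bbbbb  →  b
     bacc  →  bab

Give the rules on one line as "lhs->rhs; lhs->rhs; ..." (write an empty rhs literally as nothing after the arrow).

bb->; cc->b

  | ccba => bba => a
  | bab
  | aabbbaa => aabaa
  | cabbcbc => cacbc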